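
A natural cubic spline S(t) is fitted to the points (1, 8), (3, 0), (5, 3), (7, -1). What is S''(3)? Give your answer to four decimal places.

With M_i denoting the second derivative at x_i, h_i = 2, 2, 2, and Δ_i = (y_(i+1) − y_i)/h_i = -4, 3/2, -2:
  2·M_0 + 8·M_1 + 2·M_2 = 6(Δ_1 - Δ_0) = 33
  2·M_1 + 8·M_2 + 2·M_3 = 6(Δ_2 - Δ_1) = -21
Natural end conditions: M_0 = M_3 = 0.
Hence M_0 = 0, M_1 = 51/10, M_2 = -39/10, M_3 = 0.

5.1000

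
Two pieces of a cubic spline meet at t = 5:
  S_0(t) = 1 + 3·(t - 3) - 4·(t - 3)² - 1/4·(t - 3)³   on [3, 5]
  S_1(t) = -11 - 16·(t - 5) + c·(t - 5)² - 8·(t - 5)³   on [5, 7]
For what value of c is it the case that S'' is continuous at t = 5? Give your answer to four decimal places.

-5.5000

S_0''(t) = -8 - 3/2·(t - 3), so S_0''(5) = -11. On the right, S_1''(5) = 2c, so c = -11/2.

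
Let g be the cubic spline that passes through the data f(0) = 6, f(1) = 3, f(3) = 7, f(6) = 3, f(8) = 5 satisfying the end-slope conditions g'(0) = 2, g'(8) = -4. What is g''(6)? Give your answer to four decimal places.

Put M_i = g'' at the i-th knot. Here h = (1, 2, 3, 2) and Δ = (-3, 2, -4/3, 1), so the interior equations h_(i-1)·M_(i-1) + 2(h_(i-1)+h_i)·M_i + h_i·M_(i+1) = 6(Δ_i − Δ_(i-1)) read
  1·M_0 + 6·M_1 + 2·M_2 = 6(Δ_1 - Δ_0) = 30
  2·M_1 + 10·M_2 + 3·M_3 = 6(Δ_2 - Δ_1) = -20
  3·M_2 + 10·M_3 + 2·M_4 = 6(Δ_3 - Δ_2) = 14
Clamped end conditions give two more equations: 2h_0·M_0 + h_0·M_1 = 6(Δ_0 - g'(0)) = -30 and h_3·M_3 + 2h_3·M_4 = 6(g'(8) - Δ_3) = -30.
Solving: M_0 = -784/39, M_1 = 398/39, M_2 = -217/39, M_3 = 66/13, M_4 = -261/26.

5.0769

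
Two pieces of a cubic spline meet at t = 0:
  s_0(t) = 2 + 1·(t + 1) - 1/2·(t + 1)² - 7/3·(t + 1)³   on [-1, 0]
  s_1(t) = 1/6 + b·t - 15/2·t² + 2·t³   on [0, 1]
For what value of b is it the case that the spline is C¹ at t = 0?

-7

s_0'(t) = 1 - 1·(t + 1) - 7·(t + 1)², so s_0'(0) = -7. On the right, s_1'(0) = b, so b = -7.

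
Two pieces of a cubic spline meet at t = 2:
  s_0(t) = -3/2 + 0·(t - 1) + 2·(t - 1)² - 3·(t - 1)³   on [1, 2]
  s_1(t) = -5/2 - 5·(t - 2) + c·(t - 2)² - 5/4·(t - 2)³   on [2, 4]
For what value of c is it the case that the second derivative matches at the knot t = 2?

s_0''(t) = 4 - 18·(t - 1), so s_0''(2) = -14. On the right, s_1''(2) = 2c, so c = -7.

-7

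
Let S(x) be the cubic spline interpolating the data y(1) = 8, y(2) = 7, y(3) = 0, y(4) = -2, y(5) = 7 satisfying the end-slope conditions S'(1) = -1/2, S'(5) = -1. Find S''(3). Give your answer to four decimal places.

3.6250

Write M_i for S''(x_i). With h_i = 1, 1, 1, 1 and divided differences Δ_i = -1, -7, -2, 9, the continuity of S' gives the tridiagonal system
  1·M_0 + 4·M_1 + 1·M_2 = 6(Δ_1 - Δ_0) = -36
  1·M_1 + 4·M_2 + 1·M_3 = 6(Δ_2 - Δ_1) = 30
  1·M_2 + 4·M_3 + 1·M_4 = 6(Δ_3 - Δ_2) = 66
Clamped end conditions give two more equations: 2h_0·M_0 + h_0·M_1 = 6(Δ_0 - S'(1)) = -3 and h_3·M_3 + 2h_3·M_4 = 6(S'(5) - Δ_3) = -60.
Solving the tridiagonal system: M_0 = 221/56, M_1 = -305/28, M_2 = 29/8, M_3 = 739/28, M_4 = -2419/56.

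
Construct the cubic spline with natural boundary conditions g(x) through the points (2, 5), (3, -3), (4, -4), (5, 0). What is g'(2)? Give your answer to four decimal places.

Put M_i = g'' at the i-th knot. Here h = (1, 1, 1) and Δ = (-8, -1, 4), so the interior equations h_(i-1)·M_(i-1) + 2(h_(i-1)+h_i)·M_i + h_i·M_(i+1) = 6(Δ_i − Δ_(i-1)) read
  1·M_0 + 4·M_1 + 1·M_2 = 6(Δ_1 - Δ_0) = 42
  1·M_1 + 4·M_2 + 1·M_3 = 6(Δ_2 - Δ_1) = 30
Natural end conditions: M_0 = M_3 = 0.
Forward elimination and back-substitution give M_0 = 0, M_1 = 46/5, M_2 = 26/5, M_3 = 0.
On [2, 3], g'(x) = b_0 + 2c_0·(x - 2) + 3d_0·(x - 2)² with b_0 = Δ_0 - h_0(2M_0 + M_1)/6 = -143/15, c_0 = M_0/2 = 0, d_0 = (M_1 - M_0)/(6h_0) = 23/15. So g'(2) = -143/15.

-9.5333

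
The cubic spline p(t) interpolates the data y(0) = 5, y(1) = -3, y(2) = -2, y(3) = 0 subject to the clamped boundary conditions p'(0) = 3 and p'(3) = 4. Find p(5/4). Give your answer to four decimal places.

Put m_i = p'' at the i-th knot. Here h = (1, 1, 1) and Δ = (-8, 1, 2), so the interior equations h_(i-1)·m_(i-1) + 2(h_(i-1)+h_i)·m_i + h_i·m_(i+1) = 6(Δ_i − Δ_(i-1)) read
  1·m_0 + 4·m_1 + 1·m_2 = 6(Δ_1 - Δ_0) = 54
  1·m_1 + 4·m_2 + 1·m_3 = 6(Δ_2 - Δ_1) = 6
Clamped end conditions give two more equations: 2h_0·m_0 + h_0·m_1 = 6(Δ_0 - p'(0)) = -66 and h_2·m_2 + 2h_2·m_3 = 6(p'(3) - Δ_2) = 12.
Hence m_0 = -698/15, m_1 = 406/15, m_2 = -116/15, m_3 = 148/15.
On [1, 2], p(t) = -3 - 101/15·(t - 1) + 203/15·(t - 1)² - 29/5·(t - 1)³.
With (t - 1) = 1/4: p(5/4) = -1257/320.

-3.9281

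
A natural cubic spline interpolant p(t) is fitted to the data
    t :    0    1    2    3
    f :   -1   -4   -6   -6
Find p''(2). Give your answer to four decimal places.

Let M_i = p''(x_i). Step sizes h_i = 1, 1, 1; slopes of the chords Δ_i = (y_(i+1) - y_i)/h_i = -3, -2, 0.
  1·M_0 + 4·M_1 + 1·M_2 = 6(Δ_1 - Δ_0) = 6
  1·M_1 + 4·M_2 + 1·M_3 = 6(Δ_2 - Δ_1) = 12
Natural end conditions: M_0 = M_3 = 0.
Solving the tridiagonal system: M_0 = 0, M_1 = 4/5, M_2 = 14/5, M_3 = 0.

2.8000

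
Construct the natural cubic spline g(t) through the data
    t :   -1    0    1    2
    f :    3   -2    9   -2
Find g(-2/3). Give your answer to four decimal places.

Write M_i for g''(x_i). With h_i = 1, 1, 1 and divided differences Δ_i = -5, 11, -11, the continuity of g' gives the tridiagonal system
  1·M_0 + 4·M_1 + 1·M_2 = 6(Δ_1 - Δ_0) = 96
  1·M_1 + 4·M_2 + 1·M_3 = 6(Δ_2 - Δ_1) = -132
Natural end conditions: M_0 = M_3 = 0.
Forward elimination and back-substitution give M_0 = 0, M_1 = 172/5, M_2 = -208/5, M_3 = 0.
On [-1, 0], g(t) = 3 - 161/15·(t + 1) + 0·(t + 1)² + 86/15·(t + 1)³.
With (t + 1) = 1/3: g(-2/3) = -148/405.

-0.3654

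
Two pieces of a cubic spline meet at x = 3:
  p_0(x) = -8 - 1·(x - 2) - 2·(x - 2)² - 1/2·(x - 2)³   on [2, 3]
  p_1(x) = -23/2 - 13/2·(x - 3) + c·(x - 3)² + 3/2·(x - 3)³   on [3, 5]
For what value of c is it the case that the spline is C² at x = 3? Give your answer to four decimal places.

-3.5000

p_0''(x) = -4 - 3·(x - 2), so p_0''(3) = -7. On the right, p_1''(3) = 2c, so c = -7/2.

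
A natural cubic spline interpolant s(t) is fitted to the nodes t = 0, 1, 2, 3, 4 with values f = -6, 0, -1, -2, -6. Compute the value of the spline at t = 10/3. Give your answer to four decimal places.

-2.9894

With m_i denoting the second derivative at x_i, h_i = 1, 1, 1, 1, and Δ_i = (y_(i+1) − y_i)/h_i = 6, -1, -1, -4:
  1·m_0 + 4·m_1 + 1·m_2 = 6(Δ_1 - Δ_0) = -42
  1·m_1 + 4·m_2 + 1·m_3 = 6(Δ_2 - Δ_1) = 0
  1·m_2 + 4·m_3 + 1·m_4 = 6(Δ_3 - Δ_2) = -18
Natural end conditions: m_0 = m_4 = 0.
Solving: m_0 = 0, m_1 = -81/7, m_2 = 30/7, m_3 = -39/7, m_4 = 0.
On [3, 4], s(t) = -2 - 15/7·(t - 3) - 39/14·(t - 3)² + 13/14·(t - 3)³.
With (t - 3) = 1/3: s(10/3) = -565/189.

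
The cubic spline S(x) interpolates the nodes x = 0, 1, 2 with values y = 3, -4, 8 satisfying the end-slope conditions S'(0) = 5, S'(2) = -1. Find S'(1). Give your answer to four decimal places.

2.7500

Write σ_i for S''(x_i). With h_i = 1, 1 and divided differences Δ_i = -7, 12, the continuity of S' gives the tridiagonal system
  1·σ_0 + 4·σ_1 + 1·σ_2 = 6(Δ_1 - Δ_0) = 114
Clamped end conditions give two more equations: 2h_0·σ_0 + h_0·σ_1 = 6(Δ_0 - S'(0)) = -72 and h_1·σ_1 + 2h_1·σ_2 = 6(S'(2) - Δ_1) = -78.
Forward elimination and back-substitution give σ_0 = -135/2, σ_1 = 63, σ_2 = -141/2.
On [1, 2], S'(x) = b_1 + 2c_1·(x - 1) + 3d_1·(x - 1)² with b_1 = Δ_1 - h_1(2σ_1 + σ_2)/6 = 11/4, c_1 = σ_1/2 = 63/2, d_1 = (σ_2 - σ_1)/(6h_1) = -89/4. So S'(1) = 11/4.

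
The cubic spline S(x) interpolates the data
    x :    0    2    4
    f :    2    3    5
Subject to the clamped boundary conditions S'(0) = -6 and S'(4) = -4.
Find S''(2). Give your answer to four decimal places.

Write m_i for S''(x_i). With h_i = 2, 2 and divided differences Δ_i = 1/2, 1, the continuity of S' gives the tridiagonal system
  2·m_0 + 8·m_1 + 2·m_2 = 6(Δ_1 - Δ_0) = 3
Clamped end conditions give two more equations: 2h_0·m_0 + h_0·m_1 = 6(Δ_0 - S'(0)) = 39 and h_1·m_1 + 2h_1·m_2 = 6(S'(4) - Δ_1) = -30.
Solving: m_0 = 79/8, m_1 = -1/4, m_2 = -59/8.

-0.2500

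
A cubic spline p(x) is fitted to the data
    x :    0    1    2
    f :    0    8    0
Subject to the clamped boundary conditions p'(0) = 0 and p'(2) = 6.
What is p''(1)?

-54

With m_i denoting the second derivative at x_i, h_i = 1, 1, and Δ_i = (y_(i+1) − y_i)/h_i = 8, -8:
  1·m_0 + 4·m_1 + 1·m_2 = 6(Δ_1 - Δ_0) = -96
Clamped end conditions give two more equations: 2h_0·m_0 + h_0·m_1 = 6(Δ_0 - p'(0)) = 48 and h_1·m_1 + 2h_1·m_2 = 6(p'(2) - Δ_1) = 84.
Solving: m_0 = 51, m_1 = -54, m_2 = 69.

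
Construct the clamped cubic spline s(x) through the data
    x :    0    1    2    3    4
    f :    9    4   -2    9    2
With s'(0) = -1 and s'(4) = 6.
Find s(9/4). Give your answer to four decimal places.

0.5843

With m_i denoting the second derivative at x_i, h_i = 1, 1, 1, 1, and Δ_i = (y_(i+1) − y_i)/h_i = -5, -6, 11, -7:
  1·m_0 + 4·m_1 + 1·m_2 = 6(Δ_1 - Δ_0) = -6
  1·m_1 + 4·m_2 + 1·m_3 = 6(Δ_2 - Δ_1) = 102
  1·m_2 + 4·m_3 + 1·m_4 = 6(Δ_3 - Δ_2) = -108
Clamped end conditions give two more equations: 2h_0·m_0 + h_0·m_1 = 6(Δ_0 - s'(0)) = -24 and h_3·m_3 + 2h_3·m_4 = 6(s'(4) - Δ_3) = 78.
Forward elimination and back-substitution give m_0 = -97/14, m_1 = -71/7, m_2 = 83/2, m_3 = -377/7, m_4 = 923/14.
On [2, 3], s(x) = -2 + 43/7·(x - 2) + 83/4·(x - 2)² - 445/28·(x - 2)³.
With (x - 2) = 1/4: s(9/4) = 1047/1792.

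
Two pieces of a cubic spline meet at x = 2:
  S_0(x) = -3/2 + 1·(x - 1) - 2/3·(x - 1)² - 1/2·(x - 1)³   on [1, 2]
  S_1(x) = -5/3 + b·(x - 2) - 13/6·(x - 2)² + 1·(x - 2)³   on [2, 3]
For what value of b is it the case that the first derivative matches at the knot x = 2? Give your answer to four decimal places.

S_0'(x) = 1 - 4/3·(x - 1) - 3/2·(x - 1)², so S_0'(2) = -11/6. On the right, S_1'(2) = b, so b = -11/6.

-1.8333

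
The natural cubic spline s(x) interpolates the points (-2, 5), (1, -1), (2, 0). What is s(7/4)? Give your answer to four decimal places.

Put σ_i = s'' at the i-th knot. Here h = (3, 1) and Δ = (-2, 1), so the interior equations h_(i-1)·σ_(i-1) + 2(h_(i-1)+h_i)·σ_i + h_i·σ_(i+1) = 6(Δ_i − Δ_(i-1)) read
  3·σ_0 + 8·σ_1 + 1·σ_2 = 6(Δ_1 - Δ_0) = 18
Natural end conditions: σ_0 = σ_2 = 0.
Hence σ_0 = 0, σ_1 = 9/4, σ_2 = 0.
On [1, 2], s(x) = -1 + 1/4·(x - 1) + 9/8·(x - 1)² - 3/8·(x - 1)³.
With (x - 1) = 3/4: s(7/4) = -173/512.

-0.3379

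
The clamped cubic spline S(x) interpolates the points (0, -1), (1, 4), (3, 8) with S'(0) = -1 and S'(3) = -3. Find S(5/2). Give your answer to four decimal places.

8.8594

Put M_i = S'' at the i-th knot. Here h = (1, 2) and Δ = (5, 2), so the interior equations h_(i-1)·M_(i-1) + 2(h_(i-1)+h_i)·M_i + h_i·M_(i+1) = 6(Δ_i − Δ_(i-1)) read
  1·M_0 + 6·M_1 + 2·M_2 = 6(Δ_1 - Δ_0) = -18
Clamped end conditions give two more equations: 2h_0·M_0 + h_0·M_1 = 6(Δ_0 - S'(0)) = 36 and h_1·M_1 + 2h_1·M_2 = 6(S'(3) - Δ_1) = -30.
Solving the tridiagonal system: M_0 = 61/3, M_1 = -14/3, M_2 = -31/6.
On [1, 3], S(x) = 4 + 41/6·(x - 1) - 7/3·(x - 1)² - 1/24·(x - 1)³.
With (x - 1) = 3/2: S(5/2) = 567/64.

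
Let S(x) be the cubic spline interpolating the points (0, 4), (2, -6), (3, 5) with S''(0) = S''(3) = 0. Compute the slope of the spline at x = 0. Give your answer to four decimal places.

Write σ_i for S''(x_i). With h_i = 2, 1 and divided differences Δ_i = -5, 11, the continuity of S' gives the tridiagonal system
  2·σ_0 + 6·σ_1 + 1·σ_2 = 6(Δ_1 - Δ_0) = 96
Natural end conditions: σ_0 = σ_2 = 0.
Hence σ_0 = 0, σ_1 = 16, σ_2 = 0.
On [0, 2], S'(x) = b_0 + 2c_0·x + 3d_0·x² with b_0 = Δ_0 - h_0(2σ_0 + σ_1)/6 = -31/3, c_0 = σ_0/2 = 0, d_0 = (σ_1 - σ_0)/(6h_0) = 4/3. So S'(0) = -31/3.

-10.3333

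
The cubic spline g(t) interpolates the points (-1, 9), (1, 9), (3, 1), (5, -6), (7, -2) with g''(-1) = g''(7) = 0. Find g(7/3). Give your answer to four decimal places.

Let σ_i = g''(x_i). Step sizes h_i = 2, 2, 2, 2; slopes of the chords Δ_i = (y_(i+1) - y_i)/h_i = 0, -4, -7/2, 2.
  2·σ_0 + 8·σ_1 + 2·σ_2 = 6(Δ_1 - Δ_0) = -24
  2·σ_1 + 8·σ_2 + 2·σ_3 = 6(Δ_2 - Δ_1) = 3
  2·σ_2 + 8·σ_3 + 2·σ_4 = 6(Δ_3 - Δ_2) = 33
Natural end conditions: σ_0 = σ_4 = 0.
Forward elimination and back-substitution give σ_0 = 0, σ_1 = -339/112, σ_2 = 3/28, σ_3 = 459/112, σ_4 = 0.
On [1, 3], g(t) = 9 - 113/56·(t - 1) - 339/224·(t - 1)² + 117/448·(t - 1)³.
With (t - 1) = 4/3: g(7/3) = 89/21.

4.2381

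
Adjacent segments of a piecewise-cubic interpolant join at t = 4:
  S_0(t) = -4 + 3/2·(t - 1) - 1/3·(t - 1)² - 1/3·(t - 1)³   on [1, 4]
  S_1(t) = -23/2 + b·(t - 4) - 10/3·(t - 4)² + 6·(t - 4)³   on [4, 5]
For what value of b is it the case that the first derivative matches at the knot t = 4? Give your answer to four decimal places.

S_0'(t) = 3/2 - 2/3·(t - 1) - 1·(t - 1)², so S_0'(4) = -19/2. On the right, S_1'(4) = b, so b = -19/2.

-9.5000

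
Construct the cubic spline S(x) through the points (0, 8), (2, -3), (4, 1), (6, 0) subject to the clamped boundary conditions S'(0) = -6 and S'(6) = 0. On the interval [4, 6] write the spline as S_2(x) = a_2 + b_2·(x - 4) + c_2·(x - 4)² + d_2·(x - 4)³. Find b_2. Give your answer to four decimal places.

Write M_i for S''(x_i). With h_i = 2, 2, 2 and divided differences Δ_i = -11/2, 2, -1/2, the continuity of S' gives the tridiagonal system
  2·M_0 + 8·M_1 + 2·M_2 = 6(Δ_1 - Δ_0) = 45
  2·M_1 + 8·M_2 + 2·M_3 = 6(Δ_2 - Δ_1) = -15
Clamped end conditions give two more equations: 2h_0·M_0 + h_0·M_1 = 6(Δ_0 - S'(0)) = 3 and h_2·M_2 + 2h_2·M_3 = 6(S'(6) - Δ_2) = 3.
Hence M_0 = -3, M_1 = 15/2, M_2 = -9/2, M_3 = 3.
On [4, 6], with S_2(x) = a_2 + b_2·(x - 4) + c_2·(x - 4)² + d_2·(x - 4)³: c_2 = M_2/2 = -9/4, d_2 = (M_3 - M_2)/(6h_2) = 5/8, b_2 = Δ_2 - h_2(2M_2 + M_3)/6 = 3/2.

1.5000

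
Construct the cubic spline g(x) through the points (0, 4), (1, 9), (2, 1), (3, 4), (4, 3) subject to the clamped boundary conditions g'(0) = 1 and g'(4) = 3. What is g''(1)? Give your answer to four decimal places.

Put M_i = g'' at the i-th knot. Here h = (1, 1, 1, 1) and Δ = (5, -8, 3, -1), so the interior equations h_(i-1)·M_(i-1) + 2(h_(i-1)+h_i)·M_i + h_i·M_(i+1) = 6(Δ_i − Δ_(i-1)) read
  1·M_0 + 4·M_1 + 1·M_2 = 6(Δ_1 - Δ_0) = -78
  1·M_1 + 4·M_2 + 1·M_3 = 6(Δ_2 - Δ_1) = 66
  1·M_2 + 4·M_3 + 1·M_4 = 6(Δ_3 - Δ_2) = -24
Clamped end conditions give two more equations: 2h_0·M_0 + h_0·M_1 = 6(Δ_0 - g'(0)) = 24 and h_3·M_3 + 2h_3·M_4 = 6(g'(4) - Δ_3) = 24.
Forward elimination and back-substitution give M_0 = 815/28, M_1 = -479/14, M_2 = 119/4, M_3 = -263/14, M_4 = 599/28.

-34.2143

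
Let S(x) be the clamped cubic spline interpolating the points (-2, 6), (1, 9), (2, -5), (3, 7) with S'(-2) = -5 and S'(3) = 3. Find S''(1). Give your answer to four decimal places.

Write σ_i for S''(x_i). With h_i = 3, 1, 1 and divided differences Δ_i = 1, -14, 12, the continuity of S' gives the tridiagonal system
  3·σ_0 + 8·σ_1 + 1·σ_2 = 6(Δ_1 - Δ_0) = -90
  1·σ_1 + 4·σ_2 + 1·σ_3 = 6(Δ_2 - Δ_1) = 156
Clamped end conditions give two more equations: 2h_0·σ_0 + h_0·σ_1 = 6(Δ_0 - S'(-2)) = 36 and h_2·σ_2 + 2h_2·σ_3 = 6(S'(3) - Δ_2) = -54.
Solving: σ_0 = 548/29, σ_1 = -748/29, σ_2 = 1730/29, σ_3 = -1648/29.

-25.7931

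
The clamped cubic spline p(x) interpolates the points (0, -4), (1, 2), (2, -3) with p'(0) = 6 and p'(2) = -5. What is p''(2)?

Write m_i for p''(x_i). With h_i = 1, 1 and divided differences Δ_i = 6, -5, the continuity of p' gives the tridiagonal system
  1·m_0 + 4·m_1 + 1·m_2 = 6(Δ_1 - Δ_0) = -66
Clamped end conditions give two more equations: 2h_0·m_0 + h_0·m_1 = 6(Δ_0 - p'(0)) = 0 and h_1·m_1 + 2h_1·m_2 = 6(p'(2) - Δ_1) = 0.
Hence m_0 = 11, m_1 = -22, m_2 = 11.

11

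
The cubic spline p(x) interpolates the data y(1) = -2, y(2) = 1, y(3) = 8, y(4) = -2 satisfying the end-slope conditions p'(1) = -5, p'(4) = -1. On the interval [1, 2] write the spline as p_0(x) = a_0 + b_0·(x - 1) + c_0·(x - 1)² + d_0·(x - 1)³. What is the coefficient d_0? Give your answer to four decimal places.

-1.1333

Write M_i for p''(x_i). With h_i = 1, 1, 1 and divided differences Δ_i = 3, 7, -10, the continuity of p' gives the tridiagonal system
  1·M_0 + 4·M_1 + 1·M_2 = 6(Δ_1 - Δ_0) = 24
  1·M_1 + 4·M_2 + 1·M_3 = 6(Δ_2 - Δ_1) = -102
Clamped end conditions give two more equations: 2h_0·M_0 + h_0·M_1 = 6(Δ_0 - p'(1)) = 48 and h_2·M_2 + 2h_2·M_3 = 6(p'(4) - Δ_2) = 54.
Solving the tridiagonal system: M_0 = 274/15, M_1 = 172/15, M_2 = -602/15, M_3 = 706/15.
On [1, 2], with p_0(x) = a_0 + b_0·(x - 1) + c_0·(x - 1)² + d_0·(x - 1)³: c_0 = M_0/2 = 137/15, d_0 = (M_1 - M_0)/(6h_0) = -17/15, b_0 = Δ_0 - h_0(2M_0 + M_1)/6 = -5.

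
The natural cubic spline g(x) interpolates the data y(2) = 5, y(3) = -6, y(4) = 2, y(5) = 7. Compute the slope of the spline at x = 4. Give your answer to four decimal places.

Let σ_i = g''(x_i). Step sizes h_i = 1, 1, 1; slopes of the chords Δ_i = (y_(i+1) - y_i)/h_i = -11, 8, 5.
  1·σ_0 + 4·σ_1 + 1·σ_2 = 6(Δ_1 - Δ_0) = 114
  1·σ_1 + 4·σ_2 + 1·σ_3 = 6(Δ_2 - Δ_1) = -18
Natural end conditions: σ_0 = σ_3 = 0.
Solving the tridiagonal system: σ_0 = 0, σ_1 = 158/5, σ_2 = -62/5, σ_3 = 0.
On [4, 5], g'(x) = b_2 + 2c_2·(x - 4) + 3d_2·(x - 4)² with b_2 = Δ_2 - h_2(2σ_2 + σ_3)/6 = 137/15, c_2 = σ_2/2 = -31/5, d_2 = (σ_3 - σ_2)/(6h_2) = 31/15. So g'(4) = 137/15.

9.1333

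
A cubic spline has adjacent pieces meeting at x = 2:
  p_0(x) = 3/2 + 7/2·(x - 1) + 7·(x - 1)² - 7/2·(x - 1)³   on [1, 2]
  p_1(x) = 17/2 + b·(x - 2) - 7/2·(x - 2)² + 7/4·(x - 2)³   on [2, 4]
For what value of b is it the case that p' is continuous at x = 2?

p_0'(x) = 7/2 + 14·(x - 1) - 21/2·(x - 1)², so p_0'(2) = 7. On the right, p_1'(2) = b, so b = 7.

7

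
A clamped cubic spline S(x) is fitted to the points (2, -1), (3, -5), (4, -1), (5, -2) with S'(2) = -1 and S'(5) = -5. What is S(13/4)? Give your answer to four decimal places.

-4.6406

Write M_i for S''(x_i). With h_i = 1, 1, 1 and divided differences Δ_i = -4, 4, -1, the continuity of S' gives the tridiagonal system
  1·M_0 + 4·M_1 + 1·M_2 = 6(Δ_1 - Δ_0) = 48
  1·M_1 + 4·M_2 + 1·M_3 = 6(Δ_2 - Δ_1) = -30
Clamped end conditions give two more equations: 2h_0·M_0 + h_0·M_1 = 6(Δ_0 - S'(2)) = -18 and h_2·M_2 + 2h_2·M_3 = 6(S'(5) - Δ_2) = -24.
Solving the tridiagonal system: M_0 = -56/3, M_1 = 58/3, M_2 = -32/3, M_3 = -20/3.
On [3, 4], S(x) = -5 - 2/3·(x - 3) + 29/3·(x - 3)² - 5·(x - 3)³.
With (x - 3) = 1/4: S(13/4) = -297/64.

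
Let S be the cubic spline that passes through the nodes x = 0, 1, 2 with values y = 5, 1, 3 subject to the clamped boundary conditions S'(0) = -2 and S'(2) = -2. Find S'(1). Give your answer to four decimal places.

With M_i denoting the second derivative at x_i, h_i = 1, 1, and Δ_i = (y_(i+1) − y_i)/h_i = -4, 2:
  1·M_0 + 4·M_1 + 1·M_2 = 6(Δ_1 - Δ_0) = 36
Clamped end conditions give two more equations: 2h_0·M_0 + h_0·M_1 = 6(Δ_0 - S'(0)) = -12 and h_1·M_1 + 2h_1·M_2 = 6(S'(2) - Δ_1) = -24.
Solving the tridiagonal system: M_0 = -15, M_1 = 18, M_2 = -21.
On [1, 2], S'(x) = b_1 + 2c_1·(x - 1) + 3d_1·(x - 1)² with b_1 = Δ_1 - h_1(2M_1 + M_2)/6 = -1/2, c_1 = M_1/2 = 9, d_1 = (M_2 - M_1)/(6h_1) = -13/2. So S'(1) = -1/2.

-0.5000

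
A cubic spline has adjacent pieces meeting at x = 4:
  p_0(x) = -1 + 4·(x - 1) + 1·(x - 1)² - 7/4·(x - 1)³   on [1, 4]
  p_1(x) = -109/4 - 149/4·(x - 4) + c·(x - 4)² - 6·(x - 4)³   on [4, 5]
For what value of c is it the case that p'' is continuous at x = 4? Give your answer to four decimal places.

-14.7500

p_0''(x) = 2 - 21/2·(x - 1), so p_0''(4) = -59/2. On the right, p_1''(4) = 2c, so c = -59/4.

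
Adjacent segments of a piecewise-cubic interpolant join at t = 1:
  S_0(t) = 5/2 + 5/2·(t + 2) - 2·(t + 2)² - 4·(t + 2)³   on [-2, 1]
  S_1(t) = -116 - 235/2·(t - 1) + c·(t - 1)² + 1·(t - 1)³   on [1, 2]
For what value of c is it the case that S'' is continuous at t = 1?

-38

S_0''(t) = -4 - 24·(t + 2), so S_0''(1) = -76. On the right, S_1''(1) = 2c, so c = -38.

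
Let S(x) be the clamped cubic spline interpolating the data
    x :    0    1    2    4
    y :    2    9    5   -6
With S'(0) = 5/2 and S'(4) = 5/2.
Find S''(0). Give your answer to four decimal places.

24.5455

With M_i denoting the second derivative at x_i, h_i = 1, 1, 2, and Δ_i = (y_(i+1) − y_i)/h_i = 7, -4, -11/2:
  1·M_0 + 4·M_1 + 1·M_2 = 6(Δ_1 - Δ_0) = -66
  1·M_1 + 6·M_2 + 2·M_3 = 6(Δ_2 - Δ_1) = -9
Clamped end conditions give two more equations: 2h_0·M_0 + h_0·M_1 = 6(Δ_0 - S'(0)) = 27 and h_2·M_2 + 2h_2·M_3 = 6(S'(4) - Δ_2) = 48.
Solving: M_0 = 270/11, M_1 = -243/11, M_2 = -24/11, M_3 = 144/11.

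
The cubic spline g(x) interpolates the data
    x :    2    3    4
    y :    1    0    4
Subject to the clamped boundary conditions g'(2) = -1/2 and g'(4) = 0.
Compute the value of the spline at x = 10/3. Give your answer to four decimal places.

Put M_i = g'' at the i-th knot. Here h = (1, 1) and Δ = (-1, 4), so the interior equations h_(i-1)·M_(i-1) + 2(h_(i-1)+h_i)·M_i + h_i·M_(i+1) = 6(Δ_i − Δ_(i-1)) read
  1·M_0 + 4·M_1 + 1·M_2 = 6(Δ_1 - Δ_0) = 30
Clamped end conditions give two more equations: 2h_0·M_0 + h_0·M_1 = 6(Δ_0 - g'(2)) = -3 and h_1·M_1 + 2h_1·M_2 = 6(g'(4) - Δ_1) = -24.
Solving the tridiagonal system: M_0 = -35/4, M_1 = 29/2, M_2 = -77/4.
On [3, 4], g(x) = 0 + 19/8·(x - 3) + 29/4·(x - 3)² - 45/8·(x - 3)³.
With (x - 3) = 1/3: g(10/3) = 25/18.

1.3889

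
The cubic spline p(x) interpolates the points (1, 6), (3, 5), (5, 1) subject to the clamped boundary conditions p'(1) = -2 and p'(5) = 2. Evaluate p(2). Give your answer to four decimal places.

Write σ_i for p''(x_i). With h_i = 2, 2 and divided differences Δ_i = -1/2, -2, the continuity of p' gives the tridiagonal system
  2·σ_0 + 8·σ_1 + 2·σ_2 = 6(Δ_1 - Δ_0) = -9
Clamped end conditions give two more equations: 2h_0·σ_0 + h_0·σ_1 = 6(Δ_0 - p'(1)) = 9 and h_1·σ_1 + 2h_1·σ_2 = 6(p'(5) - Δ_1) = 24.
Forward elimination and back-substitution give σ_0 = 35/8, σ_1 = -17/4, σ_2 = 65/8.
On [1, 3], p(x) = 6 - 2·(x - 1) + 35/16·(x - 1)² - 23/32·(x - 1)³.
With (x - 1) = 1: p(2) = 175/32.

5.4688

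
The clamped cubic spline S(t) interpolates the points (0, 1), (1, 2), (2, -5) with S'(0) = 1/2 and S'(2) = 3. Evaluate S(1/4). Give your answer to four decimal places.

Write m_i for S''(x_i). With h_i = 1, 1 and divided differences Δ_i = 1, -7, the continuity of S' gives the tridiagonal system
  1·m_0 + 4·m_1 + 1·m_2 = 6(Δ_1 - Δ_0) = -48
Clamped end conditions give two more equations: 2h_0·m_0 + h_0·m_1 = 6(Δ_0 - S'(0)) = 3 and h_1·m_1 + 2h_1·m_2 = 6(S'(2) - Δ_1) = 60.
Solving the tridiagonal system: m_0 = 59/4, m_1 = -53/2, m_2 = 173/4.
On [0, 1], S(t) = 1 + 1/2·t + 59/8·t² - 55/8·t³.
With t = 1/4: S(1/4) = 757/512.

1.4785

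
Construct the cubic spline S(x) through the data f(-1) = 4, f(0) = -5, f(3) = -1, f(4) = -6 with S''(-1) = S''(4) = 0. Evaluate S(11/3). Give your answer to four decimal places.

-3.8934

Let M_i = S''(x_i). Step sizes h_i = 1, 3, 1; slopes of the chords Δ_i = (y_(i+1) - y_i)/h_i = -9, 4/3, -5.
  1·M_0 + 8·M_1 + 3·M_2 = 6(Δ_1 - Δ_0) = 62
  3·M_1 + 8·M_2 + 1·M_3 = 6(Δ_2 - Δ_1) = -38
Natural end conditions: M_0 = M_3 = 0.
Hence M_0 = 0, M_1 = 122/11, M_2 = -98/11, M_3 = 0.
On [3, 4], S(x) = -1 - 67/33·(x - 3) - 49/11·(x - 3)² + 49/33·(x - 3)³.
With (x - 3) = 2/3: S(11/3) = -3469/891.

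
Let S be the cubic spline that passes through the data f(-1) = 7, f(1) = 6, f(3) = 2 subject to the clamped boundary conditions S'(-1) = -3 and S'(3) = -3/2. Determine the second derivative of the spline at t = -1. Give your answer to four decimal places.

5.2500

Put σ_i = S'' at the i-th knot. Here h = (2, 2) and Δ = (-1/2, -2), so the interior equations h_(i-1)·σ_(i-1) + 2(h_(i-1)+h_i)·σ_i + h_i·σ_(i+1) = 6(Δ_i − Δ_(i-1)) read
  2·σ_0 + 8·σ_1 + 2·σ_2 = 6(Δ_1 - Δ_0) = -9
Clamped end conditions give two more equations: 2h_0·σ_0 + h_0·σ_1 = 6(Δ_0 - S'(-1)) = 15 and h_1·σ_1 + 2h_1·σ_2 = 6(S'(3) - Δ_1) = 3.
Forward elimination and back-substitution give σ_0 = 21/4, σ_1 = -3, σ_2 = 9/4.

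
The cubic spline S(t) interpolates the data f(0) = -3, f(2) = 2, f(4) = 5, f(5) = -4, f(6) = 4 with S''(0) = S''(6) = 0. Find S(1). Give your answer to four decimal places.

Let σ_i = S''(x_i). Step sizes h_i = 2, 2, 1, 1; slopes of the chords Δ_i = (y_(i+1) - y_i)/h_i = 5/2, 3/2, -9, 8.
  2·σ_0 + 8·σ_1 + 2·σ_2 = 6(Δ_1 - Δ_0) = -6
  2·σ_1 + 6·σ_2 + 1·σ_3 = 6(Δ_2 - Δ_1) = -63
  1·σ_2 + 4·σ_3 + 1·σ_4 = 6(Δ_3 - Δ_2) = 102
Natural end conditions: σ_0 = σ_4 = 0.
Solving: σ_0 = 0, σ_1 = 95/28, σ_2 = -116/7, σ_3 = 415/14, σ_4 = 0.
On [0, 2], S(t) = -3 + 115/84·t + 0·t² + 95/336·t³.
With t = 1: S(1) = -151/112.

-1.3482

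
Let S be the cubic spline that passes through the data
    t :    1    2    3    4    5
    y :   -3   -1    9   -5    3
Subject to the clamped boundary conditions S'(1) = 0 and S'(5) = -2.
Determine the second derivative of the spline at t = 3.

-59

Write m_i for S''(x_i). With h_i = 1, 1, 1, 1 and divided differences Δ_i = 2, 10, -14, 8, the continuity of S' gives the tridiagonal system
  1·m_0 + 4·m_1 + 1·m_2 = 6(Δ_1 - Δ_0) = 48
  1·m_1 + 4·m_2 + 1·m_3 = 6(Δ_2 - Δ_1) = -144
  1·m_2 + 4·m_3 + 1·m_4 = 6(Δ_3 - Δ_2) = 132
Clamped end conditions give two more equations: 2h_0·m_0 + h_0·m_1 = 6(Δ_0 - S'(1)) = 12 and h_3·m_3 + 2h_3·m_4 = 6(S'(5) - Δ_3) = -60.
Hence m_0 = -59/7, m_1 = 202/7, m_2 = -59, m_3 = 442/7, m_4 = -431/7.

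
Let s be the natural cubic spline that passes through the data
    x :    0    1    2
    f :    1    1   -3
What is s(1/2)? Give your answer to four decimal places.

1.3750

With σ_i denoting the second derivative at x_i, h_i = 1, 1, and Δ_i = (y_(i+1) − y_i)/h_i = 0, -4:
  1·σ_0 + 4·σ_1 + 1·σ_2 = 6(Δ_1 - Δ_0) = -24
Natural end conditions: σ_0 = σ_2 = 0.
Forward elimination and back-substitution give σ_0 = 0, σ_1 = -6, σ_2 = 0.
On [0, 1], s(x) = 1 + 1·x + 0·x² - 1·x³.
With x = 1/2: s(1/2) = 11/8.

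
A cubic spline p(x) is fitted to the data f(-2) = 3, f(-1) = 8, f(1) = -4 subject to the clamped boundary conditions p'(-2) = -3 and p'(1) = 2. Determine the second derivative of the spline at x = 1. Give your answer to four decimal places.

Put σ_i = p'' at the i-th knot. Here h = (1, 2) and Δ = (5, -6), so the interior equations h_(i-1)·σ_(i-1) + 2(h_(i-1)+h_i)·σ_i + h_i·σ_(i+1) = 6(Δ_i − Δ_(i-1)) read
  1·σ_0 + 6·σ_1 + 2·σ_2 = 6(Δ_1 - Δ_0) = -66
Clamped end conditions give two more equations: 2h_0·σ_0 + h_0·σ_1 = 6(Δ_0 - p'(-2)) = 48 and h_1·σ_1 + 2h_1·σ_2 = 6(p'(1) - Δ_1) = 48.
Solving: σ_0 = 110/3, σ_1 = -76/3, σ_2 = 74/3.

24.6667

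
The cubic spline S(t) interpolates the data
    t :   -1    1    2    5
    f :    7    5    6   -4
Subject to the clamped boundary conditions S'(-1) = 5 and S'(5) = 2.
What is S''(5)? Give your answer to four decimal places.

Write M_i for S''(x_i). With h_i = 2, 1, 3 and divided differences Δ_i = -1, 1, -10/3, the continuity of S' gives the tridiagonal system
  2·M_0 + 6·M_1 + 1·M_2 = 6(Δ_1 - Δ_0) = 12
  1·M_1 + 8·M_2 + 3·M_3 = 6(Δ_2 - Δ_1) = -26
Clamped end conditions give two more equations: 2h_0·M_0 + h_0·M_1 = 6(Δ_0 - S'(-1)) = -36 and h_2·M_2 + 2h_2·M_3 = 6(S'(5) - Δ_2) = 32.
Solving: M_0 = -268/21, M_1 = 158/21, M_2 = -160/21, M_3 = 64/7.

9.1429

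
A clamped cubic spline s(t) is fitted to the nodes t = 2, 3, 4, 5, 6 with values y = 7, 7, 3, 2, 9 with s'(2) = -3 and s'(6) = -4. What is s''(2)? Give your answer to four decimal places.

13.8929

With M_i denoting the second derivative at x_i, h_i = 1, 1, 1, 1, and Δ_i = (y_(i+1) − y_i)/h_i = 0, -4, -1, 7:
  1·M_0 + 4·M_1 + 1·M_2 = 6(Δ_1 - Δ_0) = -24
  1·M_1 + 4·M_2 + 1·M_3 = 6(Δ_2 - Δ_1) = 18
  1·M_2 + 4·M_3 + 1·M_4 = 6(Δ_3 - Δ_2) = 48
Clamped end conditions give two more equations: 2h_0·M_0 + h_0·M_1 = 6(Δ_0 - s'(2)) = 18 and h_3·M_3 + 2h_3·M_4 = 6(s'(6) - Δ_3) = -66.
Forward elimination and back-substitution give M_0 = 389/28, M_1 = -137/14, M_2 = 5/4, M_3 = 319/14, M_4 = -1243/28.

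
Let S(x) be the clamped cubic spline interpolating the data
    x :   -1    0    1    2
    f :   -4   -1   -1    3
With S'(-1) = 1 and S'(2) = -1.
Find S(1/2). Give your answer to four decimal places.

-1.2083

With m_i denoting the second derivative at x_i, h_i = 1, 1, 1, and Δ_i = (y_(i+1) − y_i)/h_i = 3, 0, 4:
  1·m_0 + 4·m_1 + 1·m_2 = 6(Δ_1 - Δ_0) = -18
  1·m_1 + 4·m_2 + 1·m_3 = 6(Δ_2 - Δ_1) = 24
Clamped end conditions give two more equations: 2h_0·m_0 + h_0·m_1 = 6(Δ_0 - S'(-1)) = 12 and h_2·m_2 + 2h_2·m_3 = 6(S'(2) - Δ_2) = -30.
Forward elimination and back-substitution give m_0 = 172/15, m_1 = -164/15, m_2 = 214/15, m_3 = -332/15.
On [0, 1], S(x) = -1 + 19/15·x - 82/15·x² + 21/5·x³.
With x = 1/2: S(1/2) = -29/24.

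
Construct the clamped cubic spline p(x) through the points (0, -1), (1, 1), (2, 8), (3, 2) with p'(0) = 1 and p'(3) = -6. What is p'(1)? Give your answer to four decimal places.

Write σ_i for p''(x_i). With h_i = 1, 1, 1 and divided differences Δ_i = 2, 7, -6, the continuity of p' gives the tridiagonal system
  1·σ_0 + 4·σ_1 + 1·σ_2 = 6(Δ_1 - Δ_0) = 30
  1·σ_1 + 4·σ_2 + 1·σ_3 = 6(Δ_2 - Δ_1) = -78
Clamped end conditions give two more equations: 2h_0·σ_0 + h_0·σ_1 = 6(Δ_0 - p'(0)) = 6 and h_2·σ_2 + 2h_2·σ_3 = 6(p'(3) - Δ_2) = 0.
Solving the tridiagonal system: σ_0 = -14/3, σ_1 = 46/3, σ_2 = -80/3, σ_3 = 40/3.
On [1, 2], p'(x) = b_1 + 2c_1·(x - 1) + 3d_1·(x - 1)² with b_1 = Δ_1 - h_1(2σ_1 + σ_2)/6 = 19/3, c_1 = σ_1/2 = 23/3, d_1 = (σ_2 - σ_1)/(6h_1) = -7. So p'(1) = 19/3.

6.3333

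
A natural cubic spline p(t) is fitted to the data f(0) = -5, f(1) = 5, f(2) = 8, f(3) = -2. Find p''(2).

-18

Let M_i = p''(x_i). Step sizes h_i = 1, 1, 1; slopes of the chords Δ_i = (y_(i+1) - y_i)/h_i = 10, 3, -10.
  1·M_0 + 4·M_1 + 1·M_2 = 6(Δ_1 - Δ_0) = -42
  1·M_1 + 4·M_2 + 1·M_3 = 6(Δ_2 - Δ_1) = -78
Natural end conditions: M_0 = M_3 = 0.
Solving the tridiagonal system: M_0 = 0, M_1 = -6, M_2 = -18, M_3 = 0.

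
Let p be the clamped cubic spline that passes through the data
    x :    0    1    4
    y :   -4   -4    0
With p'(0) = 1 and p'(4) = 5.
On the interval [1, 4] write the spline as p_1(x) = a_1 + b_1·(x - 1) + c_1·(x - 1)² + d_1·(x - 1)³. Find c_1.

0

Put σ_i = p'' at the i-th knot. Here h = (1, 3) and Δ = (0, 4/3), so the interior equations h_(i-1)·σ_(i-1) + 2(h_(i-1)+h_i)·σ_i + h_i·σ_(i+1) = 6(Δ_i − Δ_(i-1)) read
  1·σ_0 + 8·σ_1 + 3·σ_2 = 6(Δ_1 - Δ_0) = 8
Clamped end conditions give two more equations: 2h_0·σ_0 + h_0·σ_1 = 6(Δ_0 - p'(0)) = -6 and h_1·σ_1 + 2h_1·σ_2 = 6(p'(4) - Δ_1) = 22.
Solving: σ_0 = -3, σ_1 = 0, σ_2 = 11/3.
On [1, 4], with p_1(x) = a_1 + b_1·(x - 1) + c_1·(x - 1)² + d_1·(x - 1)³: c_1 = σ_1/2 = 0, d_1 = (σ_2 - σ_1)/(6h_1) = 11/54, b_1 = Δ_1 - h_1(2σ_1 + σ_2)/6 = -1/2.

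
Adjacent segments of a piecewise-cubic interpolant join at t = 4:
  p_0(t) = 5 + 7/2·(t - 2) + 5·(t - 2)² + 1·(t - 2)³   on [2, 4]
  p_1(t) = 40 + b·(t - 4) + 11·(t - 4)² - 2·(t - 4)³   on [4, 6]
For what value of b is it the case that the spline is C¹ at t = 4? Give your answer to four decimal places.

35.5000

p_0'(t) = 7/2 + 10·(t - 2) + 3·(t - 2)², so p_0'(4) = 71/2. On the right, p_1'(4) = b, so b = 71/2.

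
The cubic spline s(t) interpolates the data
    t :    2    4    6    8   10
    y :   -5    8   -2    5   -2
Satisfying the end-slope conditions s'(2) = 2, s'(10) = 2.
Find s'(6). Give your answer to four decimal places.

-1.3214

Let σ_i = s''(x_i). Step sizes h_i = 2, 2, 2, 2; slopes of the chords Δ_i = (y_(i+1) - y_i)/h_i = 13/2, -5, 7/2, -7/2.
  2·σ_0 + 8·σ_1 + 2·σ_2 = 6(Δ_1 - Δ_0) = -69
  2·σ_1 + 8·σ_2 + 2·σ_3 = 6(Δ_2 - Δ_1) = 51
  2·σ_2 + 8·σ_3 + 2·σ_4 = 6(Δ_3 - Δ_2) = -42
Clamped end conditions give two more equations: 2h_0·σ_0 + h_0·σ_1 = 6(Δ_0 - s'(2)) = 27 and h_3·σ_3 + 2h_3·σ_4 = 6(s'(10) - Δ_3) = 33.
Solving: σ_0 = 1629/112, σ_1 = -873/56, σ_2 = 213/16, σ_3 = -681/56, σ_4 = 1605/112.
On [6, 8], s'(t) = b_2 + 2c_2·(t - 6) + 3d_2·(t - 6)² with b_2 = Δ_2 - h_2(2σ_2 + σ_3)/6 = -37/28, c_2 = σ_2/2 = 213/32, d_2 = (σ_3 - σ_2)/(6h_2) = -951/448. So s'(6) = -37/28.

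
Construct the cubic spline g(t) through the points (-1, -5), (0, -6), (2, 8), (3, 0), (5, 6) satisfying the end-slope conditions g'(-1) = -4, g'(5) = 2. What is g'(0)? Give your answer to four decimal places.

With M_i denoting the second derivative at x_i, h_i = 1, 2, 1, 2, and Δ_i = (y_(i+1) − y_i)/h_i = -1, 7, -8, 3:
  1·M_0 + 6·M_1 + 2·M_2 = 6(Δ_1 - Δ_0) = 48
  2·M_1 + 6·M_2 + 1·M_3 = 6(Δ_2 - Δ_1) = -90
  1·M_2 + 6·M_3 + 2·M_4 = 6(Δ_3 - Δ_2) = 66
Clamped end conditions give two more equations: 2h_0·M_0 + h_0·M_1 = 6(Δ_0 - g'(-1)) = 18 and h_3·M_3 + 2h_3·M_4 = 6(g'(5) - Δ_3) = -6.
Solving: M_0 = 38/31, M_1 = 482/31, M_2 = -721/31, M_3 = 572/31, M_4 = -665/62.
On [0, 2], g'(t) = b_1 + 2c_1·t + 3d_1·t² with b_1 = Δ_1 - h_1(2M_1 + M_2)/6 = 136/31, c_1 = M_1/2 = 241/31, d_1 = (M_2 - M_1)/(6h_1) = -401/124. So g'(0) = 136/31.

4.3871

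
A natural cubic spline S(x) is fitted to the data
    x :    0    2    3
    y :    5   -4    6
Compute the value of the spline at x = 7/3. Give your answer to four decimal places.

-1.5617

With σ_i denoting the second derivative at x_i, h_i = 2, 1, and Δ_i = (y_(i+1) − y_i)/h_i = -9/2, 10:
  2·σ_0 + 6·σ_1 + 1·σ_2 = 6(Δ_1 - Δ_0) = 87
Natural end conditions: σ_0 = σ_2 = 0.
Solving the tridiagonal system: σ_0 = 0, σ_1 = 29/2, σ_2 = 0.
On [2, 3], S(x) = -4 + 31/6·(x - 2) + 29/4·(x - 2)² - 29/12·(x - 2)³.
With (x - 2) = 1/3: S(7/3) = -253/162.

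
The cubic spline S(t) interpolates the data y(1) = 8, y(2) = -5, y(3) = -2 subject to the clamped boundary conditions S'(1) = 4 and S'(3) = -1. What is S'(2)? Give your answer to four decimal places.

-8.2500

Write M_i for S''(x_i). With h_i = 1, 1 and divided differences Δ_i = -13, 3, the continuity of S' gives the tridiagonal system
  1·M_0 + 4·M_1 + 1·M_2 = 6(Δ_1 - Δ_0) = 96
Clamped end conditions give two more equations: 2h_0·M_0 + h_0·M_1 = 6(Δ_0 - S'(1)) = -102 and h_1·M_1 + 2h_1·M_2 = 6(S'(3) - Δ_1) = -24.
Solving: M_0 = -155/2, M_1 = 53, M_2 = -77/2.
On [2, 3], S'(t) = b_1 + 2c_1·(t - 2) + 3d_1·(t - 2)² with b_1 = Δ_1 - h_1(2M_1 + M_2)/6 = -33/4, c_1 = M_1/2 = 53/2, d_1 = (M_2 - M_1)/(6h_1) = -61/4. So S'(2) = -33/4.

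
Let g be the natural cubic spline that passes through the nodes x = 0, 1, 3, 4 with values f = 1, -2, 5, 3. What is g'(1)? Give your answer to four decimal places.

0.1250

Write M_i for g''(x_i). With h_i = 1, 2, 1 and divided differences Δ_i = -3, 7/2, -2, the continuity of g' gives the tridiagonal system
  1·M_0 + 6·M_1 + 2·M_2 = 6(Δ_1 - Δ_0) = 39
  2·M_1 + 6·M_2 + 1·M_3 = 6(Δ_2 - Δ_1) = -33
Natural end conditions: M_0 = M_3 = 0.
Solving: M_0 = 0, M_1 = 75/8, M_2 = -69/8, M_3 = 0.
On [1, 3], g'(x) = b_1 + 2c_1·(x - 1) + 3d_1·(x - 1)² with b_1 = Δ_1 - h_1(2M_1 + M_2)/6 = 1/8, c_1 = M_1/2 = 75/16, d_1 = (M_2 - M_1)/(6h_1) = -3/2. So g'(1) = 1/8.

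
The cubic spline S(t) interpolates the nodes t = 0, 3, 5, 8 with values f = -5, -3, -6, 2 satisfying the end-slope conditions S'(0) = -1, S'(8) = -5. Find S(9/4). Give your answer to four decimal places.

-2.9316

Let σ_i = S''(x_i). Step sizes h_i = 3, 2, 3; slopes of the chords Δ_i = (y_(i+1) - y_i)/h_i = 2/3, -3/2, 8/3.
  3·σ_0 + 10·σ_1 + 2·σ_2 = 6(Δ_1 - Δ_0) = -13
  2·σ_1 + 10·σ_2 + 3·σ_3 = 6(Δ_2 - Δ_1) = 25
Clamped end conditions give two more equations: 2h_0·σ_0 + h_0·σ_1 = 6(Δ_0 - S'(0)) = 10 and h_2·σ_2 + 2h_2·σ_3 = 6(S'(8) - Δ_2) = -46.
Hence σ_0 = 953/273, σ_1 = -332/91, σ_2 = 592/91, σ_3 = -2981/273.
On [0, 3], S(t) = -5 - 1·t + 953/546·t² - 1949/4914·t³.
With t = 9/4: S(9/4) = -34147/11648.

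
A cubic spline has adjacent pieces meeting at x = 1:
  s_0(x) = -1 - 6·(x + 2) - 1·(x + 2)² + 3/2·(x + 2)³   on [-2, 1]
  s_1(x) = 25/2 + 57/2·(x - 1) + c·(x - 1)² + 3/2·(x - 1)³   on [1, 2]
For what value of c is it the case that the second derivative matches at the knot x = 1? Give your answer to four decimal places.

s_0''(x) = -2 + 9·(x + 2), so s_0''(1) = 25. On the right, s_1''(1) = 2c, so c = 25/2.

12.5000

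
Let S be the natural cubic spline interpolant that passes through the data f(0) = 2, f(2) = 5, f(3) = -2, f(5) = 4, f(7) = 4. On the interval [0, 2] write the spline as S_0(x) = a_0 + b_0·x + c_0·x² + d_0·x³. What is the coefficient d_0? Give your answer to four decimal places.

Let M_i = S''(x_i). Step sizes h_i = 2, 1, 2, 2; slopes of the chords Δ_i = (y_(i+1) - y_i)/h_i = 3/2, -7, 3, 0.
  2·M_0 + 6·M_1 + 1·M_2 = 6(Δ_1 - Δ_0) = -51
  1·M_1 + 6·M_2 + 2·M_3 = 6(Δ_2 - Δ_1) = 60
  2·M_2 + 8·M_3 + 2·M_4 = 6(Δ_3 - Δ_2) = -18
Natural end conditions: M_0 = M_4 = 0.
Forward elimination and back-substitution give M_0 = 0, M_1 = -345/32, M_2 = 219/16, M_3 = -363/64, M_4 = 0.
On [0, 2], with S_0(x) = a_0 + b_0·x + c_0·x² + d_0·x³: c_0 = M_0/2 = 0, d_0 = (M_1 - M_0)/(6h_0) = -115/128, b_0 = Δ_0 - h_0(2M_0 + M_1)/6 = 163/32.

-0.8984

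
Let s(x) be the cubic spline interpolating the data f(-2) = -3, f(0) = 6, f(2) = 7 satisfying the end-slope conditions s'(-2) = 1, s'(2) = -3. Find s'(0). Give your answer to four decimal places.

Write m_i for s''(x_i). With h_i = 2, 2 and divided differences Δ_i = 9/2, 1/2, the continuity of s' gives the tridiagonal system
  2·m_0 + 8·m_1 + 2·m_2 = 6(Δ_1 - Δ_0) = -24
Clamped end conditions give two more equations: 2h_0·m_0 + h_0·m_1 = 6(Δ_0 - s'(-2)) = 21 and h_1·m_1 + 2h_1·m_2 = 6(s'(2) - Δ_1) = -21.
Forward elimination and back-substitution give m_0 = 29/4, m_1 = -4, m_2 = -13/4.
On [0, 2], s'(x) = b_1 + 2c_1·x + 3d_1·x² with b_1 = Δ_1 - h_1(2m_1 + m_2)/6 = 17/4, c_1 = m_1/2 = -2, d_1 = (m_2 - m_1)/(6h_1) = 1/16. So s'(0) = 17/4.

4.2500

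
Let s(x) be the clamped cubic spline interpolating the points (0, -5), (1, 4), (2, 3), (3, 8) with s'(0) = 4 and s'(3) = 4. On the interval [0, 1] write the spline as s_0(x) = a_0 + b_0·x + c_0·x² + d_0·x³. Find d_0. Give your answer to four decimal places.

-9.2000

Put m_i = s'' at the i-th knot. Here h = (1, 1, 1) and Δ = (9, -1, 5), so the interior equations h_(i-1)·m_(i-1) + 2(h_(i-1)+h_i)·m_i + h_i·m_(i+1) = 6(Δ_i − Δ_(i-1)) read
  1·m_0 + 4·m_1 + 1·m_2 = 6(Δ_1 - Δ_0) = -60
  1·m_1 + 4·m_2 + 1·m_3 = 6(Δ_2 - Δ_1) = 36
Clamped end conditions give two more equations: 2h_0·m_0 + h_0·m_1 = 6(Δ_0 - s'(0)) = 30 and h_2·m_2 + 2h_2·m_3 = 6(s'(3) - Δ_2) = -6.
Hence m_0 = 142/5, m_1 = -134/5, m_2 = 94/5, m_3 = -62/5.
On [0, 1], with s_0(x) = a_0 + b_0·x + c_0·x² + d_0·x³: c_0 = m_0/2 = 71/5, d_0 = (m_1 - m_0)/(6h_0) = -46/5, b_0 = Δ_0 - h_0(2m_0 + m_1)/6 = 4.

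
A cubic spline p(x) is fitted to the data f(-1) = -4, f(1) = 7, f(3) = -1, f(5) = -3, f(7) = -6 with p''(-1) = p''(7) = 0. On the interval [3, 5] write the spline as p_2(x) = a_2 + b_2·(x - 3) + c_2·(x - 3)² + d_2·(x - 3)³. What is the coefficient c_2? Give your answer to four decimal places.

2.3571

Put M_i = p'' at the i-th knot. Here h = (2, 2, 2, 2) and Δ = (11/2, -4, -1, -3/2), so the interior equations h_(i-1)·M_(i-1) + 2(h_(i-1)+h_i)·M_i + h_i·M_(i+1) = 6(Δ_i − Δ_(i-1)) read
  2·M_0 + 8·M_1 + 2·M_2 = 6(Δ_1 - Δ_0) = -57
  2·M_1 + 8·M_2 + 2·M_3 = 6(Δ_2 - Δ_1) = 18
  2·M_2 + 8·M_3 + 2·M_4 = 6(Δ_3 - Δ_2) = -3
Natural end conditions: M_0 = M_4 = 0.
Solving the tridiagonal system: M_0 = 0, M_1 = -465/56, M_2 = 33/7, M_3 = -87/56, M_4 = 0.
On [3, 5], with p_2(x) = a_2 + b_2·(x - 3) + c_2·(x - 3)² + d_2·(x - 3)³: c_2 = M_2/2 = 33/14, d_2 = (M_3 - M_2)/(6h_2) = -117/224, b_2 = Δ_2 - h_2(2M_2 + M_3)/6 = -29/8.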